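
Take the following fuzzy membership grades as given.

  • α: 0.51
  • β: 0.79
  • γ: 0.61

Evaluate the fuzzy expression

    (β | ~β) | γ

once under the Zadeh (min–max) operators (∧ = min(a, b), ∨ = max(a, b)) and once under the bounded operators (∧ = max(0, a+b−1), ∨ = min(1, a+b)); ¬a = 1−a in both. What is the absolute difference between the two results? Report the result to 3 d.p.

0.210

Under Zadeh (min–max):
  ~β = 1 − 0.79 = 0.21
  β | ~β = max(a, b) on (0.79, 0.21) = 0.79
  (β | ~β) | γ = max(a, b) on (0.79, 0.61) = 0.79
  → value = 0.7900
Under bounded:
  ~β = 1 − 0.79 = 0.21
  β | ~β = min(1, a+b) on (0.79, 0.21) = 1.00
  (β | ~β) | γ = min(1, a+b) on (1.00, 0.61) = 1.00
  → value = 1.0000
|0.7900 − 1.0000| = 0.210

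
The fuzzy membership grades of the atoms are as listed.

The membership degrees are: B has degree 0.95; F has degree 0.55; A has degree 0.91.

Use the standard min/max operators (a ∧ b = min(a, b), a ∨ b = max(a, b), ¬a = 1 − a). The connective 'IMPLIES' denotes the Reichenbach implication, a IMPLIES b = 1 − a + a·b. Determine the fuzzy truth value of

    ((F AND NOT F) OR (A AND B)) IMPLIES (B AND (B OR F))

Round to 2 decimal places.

NOT F = 1 − 0.55 = 0.45
F AND NOT F = min(a, b) on (0.55, 0.45) = 0.45
A AND B = min(a, b) on (0.91, 0.95) = 0.91
(F AND NOT F) OR (A AND B) = max(a, b) on (0.45, 0.91) = 0.91
B OR F = max(a, b) on (0.95, 0.55) = 0.95
B AND (B OR F) = min(a, b) on (0.95, 0.95) = 0.95
((F AND NOT F) OR (A AND B)) IMPLIES (B AND (B OR F))  [Reichenbach: 1 − a + a·b] with a=0.91, b=0.95 → 0.95

0.95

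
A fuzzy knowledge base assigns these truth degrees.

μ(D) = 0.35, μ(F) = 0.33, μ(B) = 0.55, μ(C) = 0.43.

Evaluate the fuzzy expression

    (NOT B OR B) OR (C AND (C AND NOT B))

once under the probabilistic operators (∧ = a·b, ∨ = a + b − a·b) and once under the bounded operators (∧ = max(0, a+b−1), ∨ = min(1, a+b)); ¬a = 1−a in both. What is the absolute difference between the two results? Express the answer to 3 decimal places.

0.227

Under probabilistic:
  NOT B = 1 − 0.5500 = 0.4500
  NOT B OR B = a + b − a·b on (0.4500, 0.5500) = 0.7525
  NOT B = 1 − 0.5500 = 0.4500
  C AND NOT B = a·b on (0.4300, 0.4500) = 0.1935
  C AND (C AND NOT B) = a·b on (0.4300, 0.1935) = 0.0832
  (NOT B OR B) OR (C AND (C AND NOT B)) = a + b − a·b on (0.7525, 0.0832) = 0.7731
  → value = 0.7731
Under bounded:
  NOT B = 1 − 0.55 = 0.45
  NOT B OR B = min(1, a+b) on (0.45, 0.55) = 1.00
  NOT B = 1 − 0.55 = 0.45
  C AND NOT B = max(0, a+b−1) on (0.43, 0.45) = 0.00
  C AND (C AND NOT B) = max(0, a+b−1) on (0.43, 0.00) = 0.00
  (NOT B OR B) OR (C AND (C AND NOT B)) = min(1, a+b) on (1.00, 0.00) = 1.00
  → value = 1.0000
|0.7731 − 1.0000| = 0.227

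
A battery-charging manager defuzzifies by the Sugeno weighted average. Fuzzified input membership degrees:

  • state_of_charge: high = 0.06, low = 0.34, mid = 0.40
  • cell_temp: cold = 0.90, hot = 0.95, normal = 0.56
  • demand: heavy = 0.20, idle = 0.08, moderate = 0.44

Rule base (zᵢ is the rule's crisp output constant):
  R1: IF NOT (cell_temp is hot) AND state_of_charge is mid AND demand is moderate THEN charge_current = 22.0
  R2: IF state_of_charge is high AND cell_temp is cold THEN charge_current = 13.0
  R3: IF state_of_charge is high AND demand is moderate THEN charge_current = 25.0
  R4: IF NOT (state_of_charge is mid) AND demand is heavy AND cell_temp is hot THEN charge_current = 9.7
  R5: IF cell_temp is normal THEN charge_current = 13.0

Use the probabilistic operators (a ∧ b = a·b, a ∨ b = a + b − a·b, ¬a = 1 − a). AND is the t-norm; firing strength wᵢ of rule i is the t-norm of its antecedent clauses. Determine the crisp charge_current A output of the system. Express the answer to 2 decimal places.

13.03

R1 (z=22.0): ¬hot=1−0.95=0.05, mid=0.40, moderate=0.44; AND[a·b] → w = 0.0088
R2 (z=13.0): high=0.06, cold=0.90; AND[a·b] → w = 0.0540
R3 (z=25.0): high=0.06, moderate=0.44; AND[a·b] → w = 0.0264
R4 (z=9.7): ¬mid=1−0.40=0.60, heavy=0.20, hot=0.95; AND[a·b] → w = 0.1140
R5 (z=13.0): normal=0.56 → w = 0.5600
Weighted average = (0.0088·22.0 + 0.0540·13.0 + 0.0264·25.0 + 0.1140·9.7 + 0.5600·13.0) / (0.0088 + 0.0540 + 0.0264 + 0.1140 + 0.5600)
  = 9.9414 / 0.7632 = 13.03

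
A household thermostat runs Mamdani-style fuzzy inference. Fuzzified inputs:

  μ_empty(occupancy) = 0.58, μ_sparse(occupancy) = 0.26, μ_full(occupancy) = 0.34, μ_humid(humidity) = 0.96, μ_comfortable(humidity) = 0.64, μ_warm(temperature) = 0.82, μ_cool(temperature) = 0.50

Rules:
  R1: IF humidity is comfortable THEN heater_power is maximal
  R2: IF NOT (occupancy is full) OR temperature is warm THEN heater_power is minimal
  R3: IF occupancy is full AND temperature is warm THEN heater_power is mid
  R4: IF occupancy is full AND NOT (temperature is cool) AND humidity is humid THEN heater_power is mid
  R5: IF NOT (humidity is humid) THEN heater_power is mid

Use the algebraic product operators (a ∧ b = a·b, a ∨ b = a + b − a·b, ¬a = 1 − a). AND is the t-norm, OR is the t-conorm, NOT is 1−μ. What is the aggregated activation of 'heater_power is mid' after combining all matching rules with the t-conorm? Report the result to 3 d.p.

0.421

R1: comfortable=0.64 → w = 0.6400
R2: ¬full=1−0.34=0.66, warm=0.82; OR[a + b − a·b] → w = 0.9388
R3: full=0.34, warm=0.82; AND[a·b] → w = 0.2788
R4: full=0.34, ¬cool=1−0.50=0.50, humid=0.96; AND[a·b] → w = 0.1632
R5: ¬humid=1−0.96=0.04 → w = 0.0400
Rules with consequent 'mid': {R3, R4, R5} → strengths 0.2788, 0.1632, 0.0400
Aggregate via t-conorm [a + b − a·b]: 0.4206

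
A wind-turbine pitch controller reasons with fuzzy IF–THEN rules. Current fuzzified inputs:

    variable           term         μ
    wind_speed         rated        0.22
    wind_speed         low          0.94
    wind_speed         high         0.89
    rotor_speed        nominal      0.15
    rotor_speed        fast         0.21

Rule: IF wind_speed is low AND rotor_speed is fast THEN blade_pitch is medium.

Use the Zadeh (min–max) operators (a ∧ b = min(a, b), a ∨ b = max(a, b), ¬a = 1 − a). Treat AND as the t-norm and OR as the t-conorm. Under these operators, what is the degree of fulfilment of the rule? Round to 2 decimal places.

0.21

firing strength: low=0.94, fast=0.21; AND[min(a, b)] → w = 0.21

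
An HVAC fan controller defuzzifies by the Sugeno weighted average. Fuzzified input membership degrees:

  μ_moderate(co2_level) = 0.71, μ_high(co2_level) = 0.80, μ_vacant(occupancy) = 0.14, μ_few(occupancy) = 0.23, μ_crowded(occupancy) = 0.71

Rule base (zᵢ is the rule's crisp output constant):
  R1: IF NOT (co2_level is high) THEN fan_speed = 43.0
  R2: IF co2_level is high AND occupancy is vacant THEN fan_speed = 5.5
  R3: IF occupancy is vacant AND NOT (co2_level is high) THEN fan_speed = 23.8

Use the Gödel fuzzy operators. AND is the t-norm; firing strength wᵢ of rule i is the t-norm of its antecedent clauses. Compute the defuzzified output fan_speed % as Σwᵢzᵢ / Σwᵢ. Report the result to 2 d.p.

R1 (z=43.0): ¬high=1−0.80=0.20 → w = 0.20
R2 (z=5.5): high=0.80, vacant=0.14; AND[min(a, b)] → w = 0.14
R3 (z=23.8): vacant=0.14, ¬high=1−0.80=0.20; AND[min(a, b)] → w = 0.14
Weighted average = (0.20·43.0 + 0.14·5.5 + 0.14·23.8) / (0.20 + 0.14 + 0.14)
  = 12.7020 / 0.4800 = 26.46

26.46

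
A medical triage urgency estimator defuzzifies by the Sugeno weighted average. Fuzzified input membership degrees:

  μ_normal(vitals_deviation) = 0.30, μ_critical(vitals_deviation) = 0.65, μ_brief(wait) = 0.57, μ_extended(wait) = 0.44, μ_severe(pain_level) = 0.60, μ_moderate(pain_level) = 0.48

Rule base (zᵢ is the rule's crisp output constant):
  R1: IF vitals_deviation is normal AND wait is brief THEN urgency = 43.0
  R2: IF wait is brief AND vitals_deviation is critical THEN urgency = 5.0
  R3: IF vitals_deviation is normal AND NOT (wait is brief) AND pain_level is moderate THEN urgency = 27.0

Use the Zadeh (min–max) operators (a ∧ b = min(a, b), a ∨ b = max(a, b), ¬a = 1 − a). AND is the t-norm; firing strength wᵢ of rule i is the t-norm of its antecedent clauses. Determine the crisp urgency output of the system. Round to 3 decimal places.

R1 (z=43.0): normal=0.30, brief=0.57; AND[min(a, b)] → w = 0.30
R2 (z=5.0): brief=0.57, critical=0.65; AND[min(a, b)] → w = 0.57
R3 (z=27.0): normal=0.30, ¬brief=1−0.57=0.43, moderate=0.48; AND[min(a, b)] → w = 0.30
Weighted average = (0.30·43.0 + 0.57·5.0 + 0.30·27.0) / (0.30 + 0.57 + 0.30)
  = 23.8500 / 1.1700 = 20.385

20.385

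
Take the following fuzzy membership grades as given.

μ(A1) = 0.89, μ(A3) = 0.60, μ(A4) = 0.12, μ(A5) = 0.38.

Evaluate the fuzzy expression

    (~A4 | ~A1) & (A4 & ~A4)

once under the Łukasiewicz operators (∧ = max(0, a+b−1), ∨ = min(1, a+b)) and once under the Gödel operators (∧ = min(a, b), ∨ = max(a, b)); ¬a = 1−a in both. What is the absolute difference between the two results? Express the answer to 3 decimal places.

0.120

Under Łukasiewicz:
  ~A4 = 1 − 0.12 = 0.88
  ~A1 = 1 − 0.89 = 0.11
  ~A4 | ~A1 = min(1, a+b) on (0.88, 0.11) = 0.99
  ~A4 = 1 − 0.12 = 0.88
  A4 & ~A4 = max(0, a+b−1) on (0.12, 0.88) = 0.00
  (~A4 | ~A1) & (A4 & ~A4) = max(0, a+b−1) on (0.99, 0.00) = 0.00
  → value = 0.0000
Under Gödel:
  ~A4 = 1 − 0.12 = 0.88
  ~A1 = 1 − 0.89 = 0.11
  ~A4 | ~A1 = max(a, b) on (0.88, 0.11) = 0.88
  ~A4 = 1 − 0.12 = 0.88
  A4 & ~A4 = min(a, b) on (0.12, 0.88) = 0.12
  (~A4 | ~A1) & (A4 & ~A4) = min(a, b) on (0.88, 0.12) = 0.12
  → value = 0.1200
|0.0000 − 0.1200| = 0.120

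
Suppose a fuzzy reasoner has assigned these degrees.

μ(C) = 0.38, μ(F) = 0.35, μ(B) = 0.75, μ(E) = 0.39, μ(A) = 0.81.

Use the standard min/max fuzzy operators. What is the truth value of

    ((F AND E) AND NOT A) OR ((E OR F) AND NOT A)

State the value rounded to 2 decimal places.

0.19

F AND E = min(a, b) on (0.35, 0.39) = 0.35
NOT A = 1 − 0.81 = 0.19
(F AND E) AND NOT A = min(a, b) on (0.35, 0.19) = 0.19
E OR F = max(a, b) on (0.39, 0.35) = 0.39
NOT A = 1 − 0.81 = 0.19
(E OR F) AND NOT A = min(a, b) on (0.39, 0.19) = 0.19
((F AND E) AND NOT A) OR ((E OR F) AND NOT A) = max(a, b) on (0.19, 0.19) = 0.19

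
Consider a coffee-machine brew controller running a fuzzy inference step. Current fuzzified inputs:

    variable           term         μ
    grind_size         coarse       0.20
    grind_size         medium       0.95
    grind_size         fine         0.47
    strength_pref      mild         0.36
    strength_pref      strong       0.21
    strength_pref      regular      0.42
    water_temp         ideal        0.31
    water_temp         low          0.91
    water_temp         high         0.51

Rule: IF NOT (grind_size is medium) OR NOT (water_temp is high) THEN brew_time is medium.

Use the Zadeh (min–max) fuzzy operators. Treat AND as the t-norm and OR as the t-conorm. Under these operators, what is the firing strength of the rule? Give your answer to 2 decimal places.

0.49

firing strength: ¬medium=1−0.95=0.05, ¬high=1−0.51=0.49; OR[max(a, b)] → w = 0.49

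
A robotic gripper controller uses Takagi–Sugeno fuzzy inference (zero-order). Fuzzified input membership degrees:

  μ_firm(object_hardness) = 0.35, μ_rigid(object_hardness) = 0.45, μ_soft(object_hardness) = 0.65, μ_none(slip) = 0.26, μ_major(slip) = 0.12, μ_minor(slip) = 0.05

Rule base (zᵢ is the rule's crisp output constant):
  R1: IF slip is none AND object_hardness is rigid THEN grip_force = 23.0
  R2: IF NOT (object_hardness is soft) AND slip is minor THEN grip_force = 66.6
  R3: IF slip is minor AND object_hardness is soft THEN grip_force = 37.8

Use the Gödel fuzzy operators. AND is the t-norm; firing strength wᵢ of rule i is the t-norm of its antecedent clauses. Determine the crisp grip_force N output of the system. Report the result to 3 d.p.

31.111

R1 (z=23.0): none=0.26, rigid=0.45; AND[min(a, b)] → w = 0.26
R2 (z=66.6): ¬soft=1−0.65=0.35, minor=0.05; AND[min(a, b)] → w = 0.05
R3 (z=37.8): minor=0.05, soft=0.65; AND[min(a, b)] → w = 0.05
Weighted average = (0.26·23.0 + 0.05·66.6 + 0.05·37.8) / (0.26 + 0.05 + 0.05)
  = 11.2000 / 0.3600 = 31.111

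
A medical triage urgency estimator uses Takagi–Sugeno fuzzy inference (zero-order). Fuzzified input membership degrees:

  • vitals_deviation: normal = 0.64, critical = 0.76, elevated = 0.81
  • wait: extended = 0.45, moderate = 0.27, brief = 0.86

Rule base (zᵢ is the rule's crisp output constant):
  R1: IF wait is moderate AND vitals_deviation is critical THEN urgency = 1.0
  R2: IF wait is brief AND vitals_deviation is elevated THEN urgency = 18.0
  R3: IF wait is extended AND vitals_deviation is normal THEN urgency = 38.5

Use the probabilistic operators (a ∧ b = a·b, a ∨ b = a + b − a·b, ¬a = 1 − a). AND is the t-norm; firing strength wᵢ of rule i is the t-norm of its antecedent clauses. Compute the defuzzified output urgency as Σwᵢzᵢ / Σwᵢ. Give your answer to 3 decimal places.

20.030

R1 (z=1.0): moderate=0.27, critical=0.76; AND[a·b] → w = 0.2052
R2 (z=18.0): brief=0.86, elevated=0.81; AND[a·b] → w = 0.6966
R3 (z=38.5): extended=0.45, normal=0.64; AND[a·b] → w = 0.2880
Weighted average = (0.2052·1.0 + 0.6966·18.0 + 0.2880·38.5) / (0.2052 + 0.6966 + 0.2880)
  = 23.8320 / 1.1898 = 20.030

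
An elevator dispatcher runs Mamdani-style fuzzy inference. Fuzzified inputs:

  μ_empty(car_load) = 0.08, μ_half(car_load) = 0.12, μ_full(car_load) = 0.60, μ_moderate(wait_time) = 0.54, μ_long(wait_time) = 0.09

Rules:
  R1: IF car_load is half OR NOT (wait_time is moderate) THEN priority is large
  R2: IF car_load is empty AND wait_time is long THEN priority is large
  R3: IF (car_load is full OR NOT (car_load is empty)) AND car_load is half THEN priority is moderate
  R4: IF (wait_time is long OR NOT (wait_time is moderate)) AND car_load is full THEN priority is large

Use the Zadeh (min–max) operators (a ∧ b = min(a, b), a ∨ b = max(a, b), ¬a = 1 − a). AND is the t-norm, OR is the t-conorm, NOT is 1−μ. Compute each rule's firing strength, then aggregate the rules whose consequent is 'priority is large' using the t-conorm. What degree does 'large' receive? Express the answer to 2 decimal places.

0.46

R1: half=0.12, ¬moderate=1−0.54=0.46; OR[max(a, b)] → w = 0.46
R2: empty=0.08, long=0.09; AND[min(a, b)] → w = 0.08
R3: (full=0.60 OR ¬empty=1−0.08=0.92) = 0.92; AND[min(a, b)] with half=0.12 → w = 0.12
R4: (long=0.09 OR ¬moderate=1−0.54=0.46) = 0.46; AND[min(a, b)] with full=0.60 → w = 0.46
Rules with consequent 'large': {R1, R2, R4} → strengths 0.46, 0.08, 0.46
Aggregate via t-conorm [max(a, b)]: 0.46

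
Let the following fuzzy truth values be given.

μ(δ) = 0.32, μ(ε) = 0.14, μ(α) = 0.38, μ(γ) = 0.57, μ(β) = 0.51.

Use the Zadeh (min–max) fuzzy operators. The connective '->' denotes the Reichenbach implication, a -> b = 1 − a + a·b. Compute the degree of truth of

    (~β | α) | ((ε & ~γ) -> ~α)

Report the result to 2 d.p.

~β = 1 − 0.51 = 0.49
~β | α = max(a, b) on (0.49, 0.38) = 0.49
~γ = 1 − 0.57 = 0.43
ε & ~γ = min(a, b) on (0.14, 0.43) = 0.14
~α = 1 − 0.38 = 0.62
(ε & ~γ) -> ~α  [Reichenbach: 1 − a + a·b] with a=0.14, b=0.62 → 0.95
(~β | α) | ((ε & ~γ) -> ~α) = max(a, b) on (0.49, 0.95) = 0.95

0.95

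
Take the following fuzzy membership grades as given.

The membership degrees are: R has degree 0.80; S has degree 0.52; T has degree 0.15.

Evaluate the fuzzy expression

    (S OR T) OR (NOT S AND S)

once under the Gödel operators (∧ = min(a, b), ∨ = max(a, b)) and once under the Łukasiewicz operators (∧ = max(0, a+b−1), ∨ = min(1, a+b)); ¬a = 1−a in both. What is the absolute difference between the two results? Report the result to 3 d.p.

0.150

Under Gödel:
  S OR T = max(a, b) on (0.52, 0.15) = 0.52
  NOT S = 1 − 0.52 = 0.48
  NOT S AND S = min(a, b) on (0.48, 0.52) = 0.48
  (S OR T) OR (NOT S AND S) = max(a, b) on (0.52, 0.48) = 0.52
  → value = 0.5200
Under Łukasiewicz:
  S OR T = min(1, a+b) on (0.52, 0.15) = 0.67
  NOT S = 1 − 0.52 = 0.48
  NOT S AND S = max(0, a+b−1) on (0.48, 0.52) = 0.00
  (S OR T) OR (NOT S AND S) = min(1, a+b) on (0.67, 0.00) = 0.67
  → value = 0.6700
|0.5200 − 0.6700| = 0.150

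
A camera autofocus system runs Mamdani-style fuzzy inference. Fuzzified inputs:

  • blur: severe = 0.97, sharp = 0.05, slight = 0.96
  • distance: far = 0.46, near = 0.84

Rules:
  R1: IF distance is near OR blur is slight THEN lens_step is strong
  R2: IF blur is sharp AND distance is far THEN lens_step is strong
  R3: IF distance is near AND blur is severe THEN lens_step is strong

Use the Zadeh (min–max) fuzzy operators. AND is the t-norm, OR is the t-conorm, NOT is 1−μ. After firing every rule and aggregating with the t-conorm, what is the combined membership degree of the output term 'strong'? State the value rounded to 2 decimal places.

0.96

R1: near=0.84, slight=0.96; OR[max(a, b)] → w = 0.96
R2: sharp=0.05, far=0.46; AND[min(a, b)] → w = 0.05
R3: near=0.84, severe=0.97; AND[min(a, b)] → w = 0.84
Rules with consequent 'strong': {R1, R2, R3} → strengths 0.96, 0.05, 0.84
Aggregate via t-conorm [max(a, b)]: 0.96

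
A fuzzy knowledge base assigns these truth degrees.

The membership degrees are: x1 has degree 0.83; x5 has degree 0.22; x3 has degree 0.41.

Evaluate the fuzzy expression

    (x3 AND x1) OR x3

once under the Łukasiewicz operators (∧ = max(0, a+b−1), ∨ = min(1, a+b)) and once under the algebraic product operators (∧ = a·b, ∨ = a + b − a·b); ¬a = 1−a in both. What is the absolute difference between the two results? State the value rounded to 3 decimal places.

0.039

Under Łukasiewicz:
  x3 AND x1 = max(0, a+b−1) on (0.41, 0.83) = 0.24
  (x3 AND x1) OR x3 = min(1, a+b) on (0.24, 0.41) = 0.65
  → value = 0.6500
Under algebraic product:
  x3 AND x1 = a·b on (0.4100, 0.8300) = 0.3403
  (x3 AND x1) OR x3 = a + b − a·b on (0.3403, 0.4100) = 0.6108
  → value = 0.6108
|0.6500 − 0.6108| = 0.039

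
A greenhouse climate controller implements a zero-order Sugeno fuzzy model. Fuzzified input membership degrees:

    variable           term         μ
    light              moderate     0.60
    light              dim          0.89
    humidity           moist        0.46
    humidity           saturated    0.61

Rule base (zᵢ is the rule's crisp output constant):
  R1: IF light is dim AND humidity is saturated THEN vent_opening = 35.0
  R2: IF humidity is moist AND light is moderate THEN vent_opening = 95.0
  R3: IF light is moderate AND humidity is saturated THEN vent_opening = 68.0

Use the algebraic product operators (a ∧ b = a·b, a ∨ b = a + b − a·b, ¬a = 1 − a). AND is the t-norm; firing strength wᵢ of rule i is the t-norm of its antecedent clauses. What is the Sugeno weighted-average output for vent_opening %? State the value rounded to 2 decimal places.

59.17

R1 (z=35.0): dim=0.89, saturated=0.61; AND[a·b] → w = 0.5429
R2 (z=95.0): moist=0.46, moderate=0.60; AND[a·b] → w = 0.2760
R3 (z=68.0): moderate=0.60, saturated=0.61; AND[a·b] → w = 0.3660
Weighted average = (0.5429·35.0 + 0.2760·95.0 + 0.3660·68.0) / (0.5429 + 0.2760 + 0.3660)
  = 70.1095 / 1.1849 = 59.17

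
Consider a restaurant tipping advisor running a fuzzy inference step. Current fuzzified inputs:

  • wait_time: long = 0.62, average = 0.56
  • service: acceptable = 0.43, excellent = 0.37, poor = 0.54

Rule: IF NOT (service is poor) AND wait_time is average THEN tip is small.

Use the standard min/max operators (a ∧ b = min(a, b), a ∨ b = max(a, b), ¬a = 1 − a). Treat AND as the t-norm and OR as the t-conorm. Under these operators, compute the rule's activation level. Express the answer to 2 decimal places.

firing strength: ¬poor=1−0.54=0.46, average=0.56; AND[min(a, b)] → w = 0.46

0.46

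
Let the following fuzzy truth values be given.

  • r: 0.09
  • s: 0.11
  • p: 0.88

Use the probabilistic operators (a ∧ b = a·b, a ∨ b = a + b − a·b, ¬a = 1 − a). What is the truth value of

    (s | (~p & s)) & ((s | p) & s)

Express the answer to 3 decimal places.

0.012

~p = 1 − 0.8800 = 0.1200
~p & s = a·b on (0.1200, 0.1100) = 0.0132
s | (~p & s) = a + b − a·b on (0.1100, 0.0132) = 0.1217
s | p = a + b − a·b on (0.1100, 0.8800) = 0.8932
(s | p) & s = a·b on (0.8932, 0.1100) = 0.0983
(s | (~p & s)) & ((s | p) & s) = a·b on (0.1217, 0.0983) = 0.0120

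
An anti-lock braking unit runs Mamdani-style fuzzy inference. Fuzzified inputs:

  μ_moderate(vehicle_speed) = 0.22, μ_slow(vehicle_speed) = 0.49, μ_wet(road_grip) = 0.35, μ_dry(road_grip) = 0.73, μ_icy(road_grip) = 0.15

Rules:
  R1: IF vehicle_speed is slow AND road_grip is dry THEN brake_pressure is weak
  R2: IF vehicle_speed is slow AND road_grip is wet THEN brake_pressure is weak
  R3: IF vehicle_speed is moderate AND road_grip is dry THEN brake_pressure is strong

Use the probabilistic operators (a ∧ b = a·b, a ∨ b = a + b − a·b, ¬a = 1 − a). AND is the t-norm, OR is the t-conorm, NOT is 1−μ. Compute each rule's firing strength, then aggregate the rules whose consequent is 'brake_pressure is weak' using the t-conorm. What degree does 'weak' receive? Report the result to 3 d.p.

R1: slow=0.49, dry=0.73; AND[a·b] → w = 0.3577
R2: slow=0.49, wet=0.35; AND[a·b] → w = 0.1715
R3: moderate=0.22, dry=0.73; AND[a·b] → w = 0.1606
Rules with consequent 'weak': {R1, R2} → strengths 0.3577, 0.1715
Aggregate via t-conorm [a + b − a·b]: 0.4679

0.468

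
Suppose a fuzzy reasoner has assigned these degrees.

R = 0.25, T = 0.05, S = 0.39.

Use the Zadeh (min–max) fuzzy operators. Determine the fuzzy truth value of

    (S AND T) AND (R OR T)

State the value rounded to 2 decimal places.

0.05

S AND T = min(a, b) on (0.39, 0.05) = 0.05
R OR T = max(a, b) on (0.25, 0.05) = 0.25
(S AND T) AND (R OR T) = min(a, b) on (0.05, 0.25) = 0.05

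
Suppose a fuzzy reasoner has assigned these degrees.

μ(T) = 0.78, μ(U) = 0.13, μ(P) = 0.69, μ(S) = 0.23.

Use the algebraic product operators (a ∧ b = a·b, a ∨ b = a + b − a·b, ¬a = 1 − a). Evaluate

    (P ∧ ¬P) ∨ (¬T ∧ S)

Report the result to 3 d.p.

¬P = 1 − 0.6900 = 0.3100
P ∧ ¬P = a·b on (0.6900, 0.3100) = 0.2139
¬T = 1 − 0.7800 = 0.2200
¬T ∧ S = a·b on (0.2200, 0.2300) = 0.0506
(P ∧ ¬P) ∨ (¬T ∧ S) = a + b − a·b on (0.2139, 0.0506) = 0.2537

0.254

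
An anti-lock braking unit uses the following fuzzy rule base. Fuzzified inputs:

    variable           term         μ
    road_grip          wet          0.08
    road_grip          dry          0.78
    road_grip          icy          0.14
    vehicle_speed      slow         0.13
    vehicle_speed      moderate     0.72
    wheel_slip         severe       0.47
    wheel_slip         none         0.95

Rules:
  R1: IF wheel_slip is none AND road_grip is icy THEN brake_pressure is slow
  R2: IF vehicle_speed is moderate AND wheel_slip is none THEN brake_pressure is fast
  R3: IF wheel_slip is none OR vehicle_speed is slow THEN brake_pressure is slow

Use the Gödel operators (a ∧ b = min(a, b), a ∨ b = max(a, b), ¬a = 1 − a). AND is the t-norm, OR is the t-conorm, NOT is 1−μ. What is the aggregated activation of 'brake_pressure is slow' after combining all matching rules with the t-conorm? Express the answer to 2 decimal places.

R1: none=0.95, icy=0.14; AND[min(a, b)] → w = 0.14
R2: moderate=0.72, none=0.95; AND[min(a, b)] → w = 0.72
R3: none=0.95, slow=0.13; OR[max(a, b)] → w = 0.95
Rules with consequent 'slow': {R1, R3} → strengths 0.14, 0.95
Aggregate via t-conorm [max(a, b)]: 0.95

0.95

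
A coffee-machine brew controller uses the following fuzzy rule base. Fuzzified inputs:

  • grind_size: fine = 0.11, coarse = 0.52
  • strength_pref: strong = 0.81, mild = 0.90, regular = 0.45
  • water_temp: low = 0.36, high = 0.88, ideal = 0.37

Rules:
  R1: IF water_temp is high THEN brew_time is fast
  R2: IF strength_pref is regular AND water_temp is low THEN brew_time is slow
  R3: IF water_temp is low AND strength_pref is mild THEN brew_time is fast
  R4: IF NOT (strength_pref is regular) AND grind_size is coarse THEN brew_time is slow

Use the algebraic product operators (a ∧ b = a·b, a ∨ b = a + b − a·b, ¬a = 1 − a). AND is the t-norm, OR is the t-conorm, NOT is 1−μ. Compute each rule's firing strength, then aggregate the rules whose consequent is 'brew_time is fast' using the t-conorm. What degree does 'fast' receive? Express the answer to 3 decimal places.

0.919

R1: high=0.88 → w = 0.8800
R2: regular=0.45, low=0.36; AND[a·b] → w = 0.1620
R3: low=0.36, mild=0.90; AND[a·b] → w = 0.3240
R4: ¬regular=1−0.45=0.55, coarse=0.52; AND[a·b] → w = 0.2860
Rules with consequent 'fast': {R1, R3} → strengths 0.8800, 0.3240
Aggregate via t-conorm [a + b − a·b]: 0.9189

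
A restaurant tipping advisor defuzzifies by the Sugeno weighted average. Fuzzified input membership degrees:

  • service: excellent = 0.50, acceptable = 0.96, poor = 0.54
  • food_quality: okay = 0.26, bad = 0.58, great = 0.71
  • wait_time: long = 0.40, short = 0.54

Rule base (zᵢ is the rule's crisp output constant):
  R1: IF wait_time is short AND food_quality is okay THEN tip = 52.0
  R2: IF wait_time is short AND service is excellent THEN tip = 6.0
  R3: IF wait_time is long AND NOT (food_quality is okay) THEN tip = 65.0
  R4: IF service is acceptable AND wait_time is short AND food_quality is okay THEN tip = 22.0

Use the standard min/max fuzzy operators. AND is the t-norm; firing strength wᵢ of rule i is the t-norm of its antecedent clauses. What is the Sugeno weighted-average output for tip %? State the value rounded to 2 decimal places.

33.97

R1 (z=52.0): short=0.54, okay=0.26; AND[min(a, b)] → w = 0.26
R2 (z=6.0): short=0.54, excellent=0.50; AND[min(a, b)] → w = 0.50
R3 (z=65.0): long=0.40, ¬okay=1−0.26=0.74; AND[min(a, b)] → w = 0.40
R4 (z=22.0): acceptable=0.96, short=0.54, okay=0.26; AND[min(a, b)] → w = 0.26
Weighted average = (0.26·52.0 + 0.50·6.0 + 0.40·65.0 + 0.26·22.0) / (0.26 + 0.50 + 0.40 + 0.26)
  = 48.2400 / 1.4200 = 33.97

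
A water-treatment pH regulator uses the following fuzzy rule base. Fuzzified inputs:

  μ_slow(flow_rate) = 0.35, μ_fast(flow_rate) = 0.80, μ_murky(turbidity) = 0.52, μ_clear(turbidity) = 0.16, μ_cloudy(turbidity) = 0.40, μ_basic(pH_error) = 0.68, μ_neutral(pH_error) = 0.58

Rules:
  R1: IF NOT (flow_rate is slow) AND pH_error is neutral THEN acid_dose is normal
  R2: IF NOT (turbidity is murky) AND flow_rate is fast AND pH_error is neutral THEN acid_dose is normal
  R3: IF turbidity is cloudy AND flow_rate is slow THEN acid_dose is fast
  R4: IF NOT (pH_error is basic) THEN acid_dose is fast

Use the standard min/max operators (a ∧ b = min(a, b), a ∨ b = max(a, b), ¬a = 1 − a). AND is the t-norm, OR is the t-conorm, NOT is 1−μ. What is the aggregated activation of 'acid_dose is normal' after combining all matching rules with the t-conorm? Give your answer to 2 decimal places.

0.58

R1: ¬slow=1−0.35=0.65, neutral=0.58; AND[min(a, b)] → w = 0.58
R2: ¬murky=1−0.52=0.48, fast=0.80, neutral=0.58; AND[min(a, b)] → w = 0.48
R3: cloudy=0.40, slow=0.35; AND[min(a, b)] → w = 0.35
R4: ¬basic=1−0.68=0.32 → w = 0.32
Rules with consequent 'normal': {R1, R2} → strengths 0.58, 0.48
Aggregate via t-conorm [max(a, b)]: 0.58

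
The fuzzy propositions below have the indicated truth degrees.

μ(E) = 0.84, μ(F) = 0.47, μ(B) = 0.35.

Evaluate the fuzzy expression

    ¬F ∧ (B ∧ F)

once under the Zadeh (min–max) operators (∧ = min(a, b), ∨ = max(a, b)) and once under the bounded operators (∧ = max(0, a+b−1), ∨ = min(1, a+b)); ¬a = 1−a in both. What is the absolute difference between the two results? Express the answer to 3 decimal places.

Under Zadeh (min–max):
  ¬F = 1 − 0.47 = 0.53
  B ∧ F = min(a, b) on (0.35, 0.47) = 0.35
  ¬F ∧ (B ∧ F) = min(a, b) on (0.53, 0.35) = 0.35
  → value = 0.3500
Under bounded:
  ¬F = 1 − 0.47 = 0.53
  B ∧ F = max(0, a+b−1) on (0.35, 0.47) = 0.00
  ¬F ∧ (B ∧ F) = max(0, a+b−1) on (0.53, 0.00) = 0.00
  → value = 0.0000
|0.3500 − 0.0000| = 0.350

0.350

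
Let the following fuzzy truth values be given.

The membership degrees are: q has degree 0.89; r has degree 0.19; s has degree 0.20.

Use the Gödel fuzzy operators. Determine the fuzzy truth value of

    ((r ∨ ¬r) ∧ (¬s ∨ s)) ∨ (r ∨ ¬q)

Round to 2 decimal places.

0.80

¬r = 1 − 0.19 = 0.81
r ∨ ¬r = max(a, b) on (0.19, 0.81) = 0.81
¬s = 1 − 0.20 = 0.80
¬s ∨ s = max(a, b) on (0.80, 0.20) = 0.80
(r ∨ ¬r) ∧ (¬s ∨ s) = min(a, b) on (0.81, 0.80) = 0.80
¬q = 1 − 0.89 = 0.11
r ∨ ¬q = max(a, b) on (0.19, 0.11) = 0.19
((r ∨ ¬r) ∧ (¬s ∨ s)) ∨ (r ∨ ¬q) = max(a, b) on (0.80, 0.19) = 0.80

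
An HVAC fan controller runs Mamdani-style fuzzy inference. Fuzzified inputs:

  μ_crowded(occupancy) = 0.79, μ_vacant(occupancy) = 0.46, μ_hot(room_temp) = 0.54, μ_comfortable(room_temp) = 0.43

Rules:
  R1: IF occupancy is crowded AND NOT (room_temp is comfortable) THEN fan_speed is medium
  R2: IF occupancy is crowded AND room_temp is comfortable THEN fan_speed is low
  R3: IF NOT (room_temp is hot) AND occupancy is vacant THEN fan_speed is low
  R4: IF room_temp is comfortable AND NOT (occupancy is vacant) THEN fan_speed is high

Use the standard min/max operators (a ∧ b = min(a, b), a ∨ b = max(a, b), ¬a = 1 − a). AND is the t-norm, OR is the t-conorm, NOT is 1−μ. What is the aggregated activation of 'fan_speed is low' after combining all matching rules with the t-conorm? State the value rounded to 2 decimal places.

R1: crowded=0.79, ¬comfortable=1−0.43=0.57; AND[min(a, b)] → w = 0.57
R2: crowded=0.79, comfortable=0.43; AND[min(a, b)] → w = 0.43
R3: ¬hot=1−0.54=0.46, vacant=0.46; AND[min(a, b)] → w = 0.46
R4: comfortable=0.43, ¬vacant=1−0.46=0.54; AND[min(a, b)] → w = 0.43
Rules with consequent 'low': {R2, R3} → strengths 0.43, 0.46
Aggregate via t-conorm [max(a, b)]: 0.46

0.46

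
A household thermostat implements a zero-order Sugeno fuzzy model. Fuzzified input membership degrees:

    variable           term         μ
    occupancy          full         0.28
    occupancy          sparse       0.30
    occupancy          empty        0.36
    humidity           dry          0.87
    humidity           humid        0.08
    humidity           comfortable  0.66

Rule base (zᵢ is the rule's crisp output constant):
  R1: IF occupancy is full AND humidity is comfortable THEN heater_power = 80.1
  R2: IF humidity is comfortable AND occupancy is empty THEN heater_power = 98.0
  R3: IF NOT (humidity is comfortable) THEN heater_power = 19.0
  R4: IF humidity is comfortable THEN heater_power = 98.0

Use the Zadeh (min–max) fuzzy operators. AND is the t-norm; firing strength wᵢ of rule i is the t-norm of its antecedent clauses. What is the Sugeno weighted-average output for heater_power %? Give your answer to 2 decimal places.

78.57

R1 (z=80.1): full=0.28, comfortable=0.66; AND[min(a, b)] → w = 0.28
R2 (z=98.0): comfortable=0.66, empty=0.36; AND[min(a, b)] → w = 0.36
R3 (z=19.0): ¬comfortable=1−0.66=0.34 → w = 0.34
R4 (z=98.0): comfortable=0.66 → w = 0.66
Weighted average = (0.28·80.1 + 0.36·98.0 + 0.34·19.0 + 0.66·98.0) / (0.28 + 0.36 + 0.34 + 0.66)
  = 128.8480 / 1.6400 = 78.57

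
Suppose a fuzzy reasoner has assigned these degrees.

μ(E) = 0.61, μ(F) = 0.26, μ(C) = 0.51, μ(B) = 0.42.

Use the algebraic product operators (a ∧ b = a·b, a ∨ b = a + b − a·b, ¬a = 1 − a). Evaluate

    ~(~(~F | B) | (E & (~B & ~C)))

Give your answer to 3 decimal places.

0.702

~F = 1 − 0.2600 = 0.7400
~F | B = a + b − a·b on (0.7400, 0.4200) = 0.8492
~(~F | B) = 1 − 0.8492 = 0.1508
~B = 1 − 0.4200 = 0.5800
~C = 1 − 0.5100 = 0.4900
~B & ~C = a·b on (0.5800, 0.4900) = 0.2842
E & (~B & ~C) = a·b on (0.6100, 0.2842) = 0.1734
~(~F | B) | (E & (~B & ~C)) = a + b − a·b on (0.1508, 0.1734) = 0.2980
~(~(~F | B) | (E & (~B & ~C))) = 1 − 0.2980 = 0.7020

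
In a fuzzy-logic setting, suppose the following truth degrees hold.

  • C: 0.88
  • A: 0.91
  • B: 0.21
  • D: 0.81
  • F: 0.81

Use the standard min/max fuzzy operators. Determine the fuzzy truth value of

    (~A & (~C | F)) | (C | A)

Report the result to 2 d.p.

~A = 1 − 0.91 = 0.09
~C = 1 − 0.88 = 0.12
~C | F = max(a, b) on (0.12, 0.81) = 0.81
~A & (~C | F) = min(a, b) on (0.09, 0.81) = 0.09
C | A = max(a, b) on (0.88, 0.91) = 0.91
(~A & (~C | F)) | (C | A) = max(a, b) on (0.09, 0.91) = 0.91

0.91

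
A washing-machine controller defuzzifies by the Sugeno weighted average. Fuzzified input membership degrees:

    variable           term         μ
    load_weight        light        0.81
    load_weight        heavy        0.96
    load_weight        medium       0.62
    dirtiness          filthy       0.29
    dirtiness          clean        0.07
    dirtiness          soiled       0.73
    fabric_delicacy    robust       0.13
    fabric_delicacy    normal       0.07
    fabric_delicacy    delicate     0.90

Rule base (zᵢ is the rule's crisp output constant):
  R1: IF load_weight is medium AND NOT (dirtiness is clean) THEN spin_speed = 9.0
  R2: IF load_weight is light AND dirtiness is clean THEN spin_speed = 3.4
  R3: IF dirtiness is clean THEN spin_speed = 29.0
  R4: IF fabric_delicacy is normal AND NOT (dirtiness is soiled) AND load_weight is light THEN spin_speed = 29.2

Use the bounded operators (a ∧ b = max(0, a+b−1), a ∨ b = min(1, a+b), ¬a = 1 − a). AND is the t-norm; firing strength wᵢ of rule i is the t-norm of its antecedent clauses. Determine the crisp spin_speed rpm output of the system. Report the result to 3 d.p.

R1 (z=9.0): medium=0.62, ¬clean=1−0.07=0.93; AND[max(0, a+b−1)] → w = 0.55
R2 (z=3.4): light=0.81, clean=0.07; AND[max(0, a+b−1)] → w = 0.00
R3 (z=29.0): clean=0.07 → w = 0.07
R4 (z=29.2): normal=0.07, ¬soiled=1−0.73=0.27, light=0.81; AND[max(0, a+b−1)] → w = 0.00
Weighted average = (0.55·9.0 + 0.00·3.4 + 0.07·29.0 + 0.00·29.2) / (0.55 + 0.00 + 0.07 + 0.00)
  = 6.9800 / 0.6200 = 11.258

11.258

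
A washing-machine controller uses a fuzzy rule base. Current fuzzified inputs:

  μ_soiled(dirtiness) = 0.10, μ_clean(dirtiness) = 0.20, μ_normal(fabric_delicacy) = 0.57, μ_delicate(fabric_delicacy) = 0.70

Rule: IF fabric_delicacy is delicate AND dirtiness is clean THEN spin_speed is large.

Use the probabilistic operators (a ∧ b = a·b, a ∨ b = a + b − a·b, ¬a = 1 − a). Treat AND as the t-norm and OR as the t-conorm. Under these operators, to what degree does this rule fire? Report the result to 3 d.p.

firing strength: delicate=0.70, clean=0.20; AND[a·b] → w = 0.1400

0.140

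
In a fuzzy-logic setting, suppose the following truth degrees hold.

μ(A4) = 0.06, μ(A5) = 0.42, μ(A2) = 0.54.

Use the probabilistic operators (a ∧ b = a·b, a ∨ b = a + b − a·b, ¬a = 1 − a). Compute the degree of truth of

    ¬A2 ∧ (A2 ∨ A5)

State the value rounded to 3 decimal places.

0.337

¬A2 = 1 − 0.5400 = 0.4600
A2 ∨ A5 = a + b − a·b on (0.5400, 0.4200) = 0.7332
¬A2 ∧ (A2 ∨ A5) = a·b on (0.4600, 0.7332) = 0.3373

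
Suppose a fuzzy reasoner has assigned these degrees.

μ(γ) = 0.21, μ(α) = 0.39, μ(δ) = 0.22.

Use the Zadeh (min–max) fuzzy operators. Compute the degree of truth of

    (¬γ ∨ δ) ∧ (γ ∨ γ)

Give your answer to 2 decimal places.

0.21

¬γ = 1 − 0.21 = 0.79
¬γ ∨ δ = max(a, b) on (0.79, 0.22) = 0.79
γ ∨ γ = max(a, b) on (0.21, 0.21) = 0.21
(¬γ ∨ δ) ∧ (γ ∨ γ) = min(a, b) on (0.79, 0.21) = 0.21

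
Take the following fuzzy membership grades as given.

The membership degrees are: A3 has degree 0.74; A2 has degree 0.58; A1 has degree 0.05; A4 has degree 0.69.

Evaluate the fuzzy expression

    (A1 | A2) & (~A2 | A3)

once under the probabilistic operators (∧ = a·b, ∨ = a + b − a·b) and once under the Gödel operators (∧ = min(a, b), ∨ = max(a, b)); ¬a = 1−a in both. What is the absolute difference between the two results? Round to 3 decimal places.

0.070

Under probabilistic:
  A1 | A2 = a + b − a·b on (0.0500, 0.5800) = 0.6010
  ~A2 = 1 − 0.5800 = 0.4200
  ~A2 | A3 = a + b − a·b on (0.4200, 0.7400) = 0.8492
  (A1 | A2) & (~A2 | A3) = a·b on (0.6010, 0.8492) = 0.5104
  → value = 0.5104
Under Gödel:
  A1 | A2 = max(a, b) on (0.05, 0.58) = 0.58
  ~A2 = 1 − 0.58 = 0.42
  ~A2 | A3 = max(a, b) on (0.42, 0.74) = 0.74
  (A1 | A2) & (~A2 | A3) = min(a, b) on (0.58, 0.74) = 0.58
  → value = 0.5800
|0.5104 − 0.5800| = 0.070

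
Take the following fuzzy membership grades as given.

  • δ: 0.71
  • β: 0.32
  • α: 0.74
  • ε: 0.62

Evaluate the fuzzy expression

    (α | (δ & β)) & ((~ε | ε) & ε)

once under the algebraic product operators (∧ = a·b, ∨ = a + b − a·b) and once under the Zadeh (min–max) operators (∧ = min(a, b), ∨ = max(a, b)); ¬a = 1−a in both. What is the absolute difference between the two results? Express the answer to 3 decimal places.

Under algebraic product:
  δ & β = a·b on (0.7100, 0.3200) = 0.2272
  α | (δ & β) = a + b − a·b on (0.7400, 0.2272) = 0.7991
  ~ε = 1 − 0.6200 = 0.3800
  ~ε | ε = a + b − a·b on (0.3800, 0.6200) = 0.7644
  (~ε | ε) & ε = a·b on (0.7644, 0.6200) = 0.4739
  (α | (δ & β)) & ((~ε | ε) & ε) = a·b on (0.7991, 0.4739) = 0.3787
  → value = 0.3787
Under Zadeh (min–max):
  δ & β = min(a, b) on (0.71, 0.32) = 0.32
  α | (δ & β) = max(a, b) on (0.74, 0.32) = 0.74
  ~ε = 1 − 0.62 = 0.38
  ~ε | ε = max(a, b) on (0.38, 0.62) = 0.62
  (~ε | ε) & ε = min(a, b) on (0.62, 0.62) = 0.62
  (α | (δ & β)) & ((~ε | ε) & ε) = min(a, b) on (0.74, 0.62) = 0.62
  → value = 0.6200
|0.3787 − 0.6200| = 0.241

0.241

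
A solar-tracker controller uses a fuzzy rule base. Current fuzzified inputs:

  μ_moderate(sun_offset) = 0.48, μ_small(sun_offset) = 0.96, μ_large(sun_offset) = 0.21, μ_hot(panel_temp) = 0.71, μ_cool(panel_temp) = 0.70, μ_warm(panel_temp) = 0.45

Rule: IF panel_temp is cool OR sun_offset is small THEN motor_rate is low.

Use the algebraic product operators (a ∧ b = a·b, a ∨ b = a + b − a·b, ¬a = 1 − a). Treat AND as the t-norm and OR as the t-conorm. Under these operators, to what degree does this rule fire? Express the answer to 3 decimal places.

0.988

firing strength: cool=0.70, small=0.96; OR[a + b − a·b] → w = 0.9880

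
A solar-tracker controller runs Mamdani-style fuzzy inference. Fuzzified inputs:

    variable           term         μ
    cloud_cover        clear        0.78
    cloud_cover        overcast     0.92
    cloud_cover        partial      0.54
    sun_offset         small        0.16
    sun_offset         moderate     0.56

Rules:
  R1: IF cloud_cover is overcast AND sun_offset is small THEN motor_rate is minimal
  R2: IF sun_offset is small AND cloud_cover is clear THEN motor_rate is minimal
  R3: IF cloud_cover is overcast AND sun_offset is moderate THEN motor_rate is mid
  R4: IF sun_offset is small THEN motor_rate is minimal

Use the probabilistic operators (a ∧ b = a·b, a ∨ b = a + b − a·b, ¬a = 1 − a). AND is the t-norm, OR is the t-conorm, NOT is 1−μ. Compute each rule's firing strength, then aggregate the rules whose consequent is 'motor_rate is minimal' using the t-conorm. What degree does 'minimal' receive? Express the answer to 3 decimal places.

0.373

R1: overcast=0.92, small=0.16; AND[a·b] → w = 0.1472
R2: small=0.16, clear=0.78; AND[a·b] → w = 0.1248
R3: overcast=0.92, moderate=0.56; AND[a·b] → w = 0.5152
R4: small=0.16 → w = 0.1600
Rules with consequent 'minimal': {R1, R2, R4} → strengths 0.1472, 0.1248, 0.1600
Aggregate via t-conorm [a + b − a·b]: 0.3730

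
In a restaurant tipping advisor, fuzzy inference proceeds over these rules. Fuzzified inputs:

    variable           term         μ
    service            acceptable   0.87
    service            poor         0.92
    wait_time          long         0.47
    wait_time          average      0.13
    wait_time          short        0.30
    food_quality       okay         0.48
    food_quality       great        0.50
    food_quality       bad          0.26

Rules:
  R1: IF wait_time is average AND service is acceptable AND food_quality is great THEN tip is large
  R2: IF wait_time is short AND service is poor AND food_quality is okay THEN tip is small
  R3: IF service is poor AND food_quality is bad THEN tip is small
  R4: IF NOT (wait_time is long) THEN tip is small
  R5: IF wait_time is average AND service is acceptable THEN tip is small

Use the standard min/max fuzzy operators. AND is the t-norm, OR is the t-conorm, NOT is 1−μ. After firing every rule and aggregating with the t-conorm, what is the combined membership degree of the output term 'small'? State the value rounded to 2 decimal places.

0.53

R1: average=0.13, acceptable=0.87, great=0.50; AND[min(a, b)] → w = 0.13
R2: short=0.30, poor=0.92, okay=0.48; AND[min(a, b)] → w = 0.30
R3: poor=0.92, bad=0.26; AND[min(a, b)] → w = 0.26
R4: ¬long=1−0.47=0.53 → w = 0.53
R5: average=0.13, acceptable=0.87; AND[min(a, b)] → w = 0.13
Rules with consequent 'small': {R2, R3, R4, R5} → strengths 0.30, 0.26, 0.53, 0.13
Aggregate via t-conorm [max(a, b)]: 0.53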